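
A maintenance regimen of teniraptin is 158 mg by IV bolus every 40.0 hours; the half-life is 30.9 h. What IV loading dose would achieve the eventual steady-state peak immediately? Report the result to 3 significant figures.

267 mg

k = ln 2 / 30.9 = 0.02243 h⁻¹
Accumulation ratio R = 1 / (1 − e^(−kτ)) = 1 / (1 − e^(−0.02243×40.0)) = 1 / (1 − 0.4077) = 1.688
Loading dose = maintenance dose × R = 158 × 1.688 ≈ 267 mg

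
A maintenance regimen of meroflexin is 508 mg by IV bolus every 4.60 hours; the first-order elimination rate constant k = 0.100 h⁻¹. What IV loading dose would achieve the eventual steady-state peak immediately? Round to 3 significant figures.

1380 mg

Accumulation ratio R = 1 / (1 − e^(−kτ)) = 1 / (1 − e^(−0.1000×4.60)) = 1 / (1 − 0.6313) = 2.712
Loading dose = maintenance dose × R = 508 × 2.712 ≈ 1380 mg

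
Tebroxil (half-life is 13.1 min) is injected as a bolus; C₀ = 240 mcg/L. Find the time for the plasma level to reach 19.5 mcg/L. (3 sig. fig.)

47.4 minutes

k = ln 2 / 13.1 = 0.05291 min⁻¹
C(t) = C₀ e^(−kt)  ⇒  t = ln(C₀/C) / k
t = ln(240/19.5) / 0.05291 = 2.510 / 0.05291 ≈ 47.4 minutes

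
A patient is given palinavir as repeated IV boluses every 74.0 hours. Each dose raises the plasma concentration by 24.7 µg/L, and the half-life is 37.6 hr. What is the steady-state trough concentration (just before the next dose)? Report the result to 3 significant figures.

8.48 µg/L

k = ln 2 / 37.6 = 0.01843 hr⁻¹
Fraction remaining after one interval: e^(−kτ) = e^(−0.01843 × 74.0) = 0.2556
R = 1 / (1 − 0.2556) = 1.343
Css,max = 24.7 × 1.343 = 33.18 µg/L
Css,min = Css,max × e^(−kτ) = 33.18 × 0.2556 ≈ 8.48 µg/L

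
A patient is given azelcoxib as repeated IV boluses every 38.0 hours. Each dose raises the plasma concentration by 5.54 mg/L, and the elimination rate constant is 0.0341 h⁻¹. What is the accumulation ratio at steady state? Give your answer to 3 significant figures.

1.38

Fraction remaining after one interval: e^(−kτ) = e^(−0.03410 × 38.0) = 0.2737
R = 1 / (1 − 0.2737) = 1 / 0.7263 ≈ 1.38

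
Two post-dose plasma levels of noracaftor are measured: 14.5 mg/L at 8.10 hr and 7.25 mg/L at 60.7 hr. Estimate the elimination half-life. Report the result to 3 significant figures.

k = ln(C₁/C₂) / (t₂ − t₁) = ln(14.5/7.25) / (60.7 − 8.10)
  = 0.6931 / 52.60 = 0.01318 hr⁻¹
t½ = ln 2 / k = ln 2 / 0.01318 ≈ 52.6 hours

52.6 hours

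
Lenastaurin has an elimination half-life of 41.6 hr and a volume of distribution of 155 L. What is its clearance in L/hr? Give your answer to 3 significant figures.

2.58 L/hr

k = ln 2 / t½ = ln 2 / 41.6 = 0.01666 hr⁻¹
CL = k · V = 0.01666 × 155 ≈ 2.58 L/hr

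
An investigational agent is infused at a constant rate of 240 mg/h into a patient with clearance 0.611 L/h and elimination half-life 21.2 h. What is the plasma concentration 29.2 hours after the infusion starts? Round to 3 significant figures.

242 µg/mL

Css = rate / CL = 240 / 0.611 = 392.8 µg/mL
k = ln 2 / 21.2 = 0.03270 h⁻¹
C(t) = Css (1 − e^(−kt)) = 392.8 × (1 − e^(−0.9547)) = 392.8 × 0.6151 ≈ 242 µg/mL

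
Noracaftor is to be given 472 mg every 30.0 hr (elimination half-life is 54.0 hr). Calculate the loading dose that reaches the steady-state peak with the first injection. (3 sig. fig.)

k = ln 2 / 54.0 = 0.01284 hr⁻¹
Accumulation ratio R = 1 / (1 − e^(−kτ)) = 1 / (1 − e^(−0.01284×30.0)) = 1 / (1 − 0.6804) = 3.129
Loading dose = maintenance dose × R = 472 × 3.129 ≈ 1480 mg

1480 mg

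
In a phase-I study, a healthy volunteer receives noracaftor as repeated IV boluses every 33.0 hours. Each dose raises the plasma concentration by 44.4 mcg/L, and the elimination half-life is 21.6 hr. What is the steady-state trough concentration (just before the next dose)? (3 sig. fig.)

23.6 mcg/L

k = ln 2 / 21.6 = 0.03209 hr⁻¹
Fraction remaining after one interval: e^(−kτ) = e^(−0.03209 × 33.0) = 0.3468
R = 1 / (1 − 0.3468) = 1.531
Css,max = 44.4 × 1.531 = 67.97 mcg/L
Css,min = Css,max × e^(−kτ) = 67.97 × 0.3468 ≈ 23.6 mcg/L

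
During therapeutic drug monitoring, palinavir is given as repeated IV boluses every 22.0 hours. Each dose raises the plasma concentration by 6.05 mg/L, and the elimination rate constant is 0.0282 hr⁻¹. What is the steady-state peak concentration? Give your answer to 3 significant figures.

13.1 mg/L

Fraction remaining after one interval: e^(−kτ) = e^(−0.02820 × 22.0) = 0.5377
R = 1 / (1 − 0.5377) = 2.163
Css,max = 6.05 × 2.163 ≈ 13.1 mg/L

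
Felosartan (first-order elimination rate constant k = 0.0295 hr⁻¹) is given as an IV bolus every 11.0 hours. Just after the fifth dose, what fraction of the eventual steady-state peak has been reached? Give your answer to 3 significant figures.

f_n = 1 − e^(−nkτ) = 1 − e^(−5 × 0.02950 × 11.0) = 1 − e^(−1.622) = 1 − 0.1974 ≈ 0.803

0.803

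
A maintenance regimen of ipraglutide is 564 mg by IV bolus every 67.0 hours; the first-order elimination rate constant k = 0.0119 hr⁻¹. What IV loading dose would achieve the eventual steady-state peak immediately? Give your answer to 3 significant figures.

Accumulation ratio R = 1 / (1 − e^(−kτ)) = 1 / (1 − e^(−0.01190×67.0)) = 1 / (1 − 0.4505) = 1.820
Loading dose = maintenance dose × R = 564 × 1.820 ≈ 1030 mg

1030 mg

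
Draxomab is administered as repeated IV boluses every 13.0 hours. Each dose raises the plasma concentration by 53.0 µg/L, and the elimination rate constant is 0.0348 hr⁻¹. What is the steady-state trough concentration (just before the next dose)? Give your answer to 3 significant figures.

92.6 µg/L

Fraction remaining after one interval: e^(−kτ) = e^(−0.03480 × 13.0) = 0.6361
R = 1 / (1 − 0.6361) = 2.748
Css,max = 53.0 × 2.748 = 145.6 µg/L
Css,min = Css,max × e^(−kτ) = 145.6 × 0.6361 ≈ 92.6 µg/L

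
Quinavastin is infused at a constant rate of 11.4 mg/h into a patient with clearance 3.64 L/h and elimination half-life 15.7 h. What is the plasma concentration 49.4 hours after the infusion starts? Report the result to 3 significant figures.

2.78 mg/L

Css = rate / CL = 11.4 / 3.64 = 3.132 mg/L
k = ln 2 / 15.7 = 0.04415 h⁻¹
C(t) = Css (1 − e^(−kt)) = 3.132 × (1 − e^(−2.181)) = 3.132 × 0.8871 ≈ 2.78 mg/L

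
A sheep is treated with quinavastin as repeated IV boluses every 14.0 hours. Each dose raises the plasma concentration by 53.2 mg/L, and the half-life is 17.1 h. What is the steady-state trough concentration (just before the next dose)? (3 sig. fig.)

k = ln 2 / 17.1 = 0.04053 h⁻¹
Fraction remaining after one interval: e^(−kτ) = e^(−0.04053 × 14.0) = 0.5669
R = 1 / (1 − 0.5669) = 2.309
Css,max = 53.2 × 2.309 = 122.8 mg/L
Css,min = Css,max × e^(−kτ) = 122.8 × 0.5669 ≈ 69.6 mg/L

69.6 mg/L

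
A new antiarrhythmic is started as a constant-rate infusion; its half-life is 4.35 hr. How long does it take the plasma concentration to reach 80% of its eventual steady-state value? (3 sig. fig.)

k = ln 2 / 4.35 = 0.1593 hr⁻¹
f = 1 − e^(−kt)  ⇒  t = −ln(1 − f) / k
t = −ln(1 − 0.8) / 0.1593 = 1.609 / 0.1593 ≈ 10.1 hours

10.1 hours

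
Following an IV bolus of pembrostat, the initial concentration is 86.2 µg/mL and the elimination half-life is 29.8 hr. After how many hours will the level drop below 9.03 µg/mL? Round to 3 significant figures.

k = ln 2 / 29.8 = 0.02326 hr⁻¹
C(t) = C₀ e^(−kt)  ⇒  t = ln(C₀/C) / k
t = ln(86.2/9.03) / 0.02326 = 2.256 / 0.02326 ≈ 97.0 hours

97.0 hours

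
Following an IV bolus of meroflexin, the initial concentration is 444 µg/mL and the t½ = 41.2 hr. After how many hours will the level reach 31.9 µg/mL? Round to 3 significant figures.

k = ln 2 / 41.2 = 0.01682 hr⁻¹
C(t) = C₀ e^(−kt)  ⇒  t = ln(C₀/C) / k
t = ln(444/31.9) / 0.01682 = 2.633 / 0.01682 ≈ 157 hours

157 hours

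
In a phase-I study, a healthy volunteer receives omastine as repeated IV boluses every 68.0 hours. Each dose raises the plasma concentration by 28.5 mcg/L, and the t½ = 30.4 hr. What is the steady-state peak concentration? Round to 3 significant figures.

k = ln 2 / 30.4 = 0.02280 hr⁻¹
Fraction remaining after one interval: e^(−kτ) = e^(−0.02280 × 68.0) = 0.2122
R = 1 / (1 − 0.2122) = 1.269
Css,max = 28.5 × 1.269 ≈ 36.2 mcg/L

36.2 mcg/L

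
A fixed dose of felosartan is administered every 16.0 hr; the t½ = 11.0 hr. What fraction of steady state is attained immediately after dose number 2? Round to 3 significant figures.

k = ln 2 / 11.0 = 0.06301 hr⁻¹
f_n = 1 − e^(−nkτ) = 1 − e^(−2 × 0.06301 × 16.0) = 1 − e^(−2.016) = 1 − 0.1331 ≈ 0.867

0.867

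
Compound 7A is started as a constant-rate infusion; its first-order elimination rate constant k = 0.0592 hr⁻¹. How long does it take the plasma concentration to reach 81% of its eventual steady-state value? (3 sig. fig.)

28.1 hours

f = 1 − e^(−kt)  ⇒  t = −ln(1 − f) / k
t = −ln(1 − 0.81) / 0.05920 = 1.661 / 0.05920 ≈ 28.1 hours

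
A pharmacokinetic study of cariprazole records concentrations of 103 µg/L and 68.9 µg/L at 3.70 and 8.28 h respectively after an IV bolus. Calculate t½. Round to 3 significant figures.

7.90 hours

k = ln(C₁/C₂) / (t₂ − t₁) = ln(103/68.9) / (8.28 − 3.70)
  = 0.4021 / 4.580 = 0.08779 h⁻¹
t½ = ln 2 / k = ln 2 / 0.08779 ≈ 7.90 hours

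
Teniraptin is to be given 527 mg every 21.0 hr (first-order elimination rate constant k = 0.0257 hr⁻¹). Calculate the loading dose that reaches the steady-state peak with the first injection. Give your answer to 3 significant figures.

1260 mg

Accumulation ratio R = 1 / (1 − e^(−kτ)) = 1 / (1 − e^(−0.02570×21.0)) = 1 / (1 − 0.5829) = 2.398
Loading dose = maintenance dose × R = 527 × 2.398 ≈ 1260 mg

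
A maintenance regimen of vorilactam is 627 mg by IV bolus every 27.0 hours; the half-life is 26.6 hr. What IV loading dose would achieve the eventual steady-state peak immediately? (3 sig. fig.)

1240 mg

k = ln 2 / 26.6 = 0.02606 hr⁻¹
Accumulation ratio R = 1 / (1 − e^(−kτ)) = 1 / (1 − e^(−0.02606×27.0)) = 1 / (1 − 0.4948) = 1.979
Loading dose = maintenance dose × R = 627 × 1.979 ≈ 1240 mg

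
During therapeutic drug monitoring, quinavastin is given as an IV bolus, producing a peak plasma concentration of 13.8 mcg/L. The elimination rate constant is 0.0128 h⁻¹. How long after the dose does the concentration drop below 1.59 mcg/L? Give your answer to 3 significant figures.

C(t) = C₀ e^(−kt)  ⇒  t = ln(C₀/C) / k
t = ln(13.8/1.59) / 0.01280 = 2.161 / 0.01280 ≈ 169 hours

169 hours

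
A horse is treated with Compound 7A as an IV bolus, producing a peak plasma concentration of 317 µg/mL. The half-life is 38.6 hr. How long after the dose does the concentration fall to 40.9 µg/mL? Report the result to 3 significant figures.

114 hours

k = ln 2 / 38.6 = 0.01796 hr⁻¹
C(t) = C₀ e^(−kt)  ⇒  t = ln(C₀/C) / k
t = ln(317/40.9) / 0.01796 = 2.048 / 0.01796 ≈ 114 hours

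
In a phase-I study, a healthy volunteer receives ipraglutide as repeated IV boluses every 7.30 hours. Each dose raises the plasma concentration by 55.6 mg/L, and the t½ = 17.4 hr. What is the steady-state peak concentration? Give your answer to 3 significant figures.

220 mg/L

k = ln 2 / 17.4 = 0.03984 hr⁻¹
Fraction remaining after one interval: e^(−kτ) = e^(−0.03984 × 7.30) = 0.7477
R = 1 / (1 − 0.7477) = 3.963
Css,max = 55.6 × 3.963 ≈ 220 mg/L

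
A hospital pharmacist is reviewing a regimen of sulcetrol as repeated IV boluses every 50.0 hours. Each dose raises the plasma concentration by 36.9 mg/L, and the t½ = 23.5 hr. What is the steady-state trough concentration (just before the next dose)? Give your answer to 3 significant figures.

k = ln 2 / 23.5 = 0.02950 hr⁻¹
Fraction remaining after one interval: e^(−kτ) = e^(−0.02950 × 50.0) = 0.2288
R = 1 / (1 − 0.2288) = 1.297
Css,max = 36.9 × 1.297 = 47.85 mg/L
Css,min = Css,max × e^(−kτ) = 47.85 × 0.2288 ≈ 10.9 mg/L

10.9 mg/L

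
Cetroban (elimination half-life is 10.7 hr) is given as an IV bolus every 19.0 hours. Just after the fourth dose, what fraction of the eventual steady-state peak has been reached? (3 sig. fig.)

0.993

k = ln 2 / 10.7 = 0.06478 hr⁻¹
f_n = 1 − e^(−nkτ) = 1 − e^(−4 × 0.06478 × 19.0) = 1 − e^(−4.923) = 1 − 0.007275 ≈ 0.993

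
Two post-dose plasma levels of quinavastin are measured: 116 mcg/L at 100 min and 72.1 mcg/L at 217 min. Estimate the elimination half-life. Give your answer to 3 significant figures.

171 minutes

k = ln(C₁/C₂) / (t₂ − t₁) = ln(116/72.1) / (217 − 100)
  = 0.4755 / 117.0 = 0.004064 min⁻¹
t½ = ln 2 / k = ln 2 / 0.004064 ≈ 171 minutes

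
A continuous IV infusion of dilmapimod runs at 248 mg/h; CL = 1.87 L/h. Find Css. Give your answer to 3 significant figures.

Css = infusion rate / CL = 248 / 1.87 ≈ 133 µg/mL

133 µg/mL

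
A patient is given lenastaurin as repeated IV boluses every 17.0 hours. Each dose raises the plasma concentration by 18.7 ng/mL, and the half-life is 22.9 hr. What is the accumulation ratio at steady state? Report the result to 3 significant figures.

2.49

k = ln 2 / 22.9 = 0.03027 hr⁻¹
Fraction remaining after one interval: e^(−kτ) = e^(−0.03027 × 17.0) = 0.5978
R = 1 / (1 − 0.5978) = 1 / 0.4022 ≈ 2.49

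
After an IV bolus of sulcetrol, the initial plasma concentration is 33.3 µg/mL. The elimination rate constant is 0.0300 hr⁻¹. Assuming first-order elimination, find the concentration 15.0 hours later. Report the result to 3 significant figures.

21.2 µg/mL

C(t) = C₀ e^(−kt) = 33.3 × e^(−0.03000 × 15.0) = 33.3 × e^(−0.4500) = 33.3 × 0.6376 ≈ 21.2 µg/mL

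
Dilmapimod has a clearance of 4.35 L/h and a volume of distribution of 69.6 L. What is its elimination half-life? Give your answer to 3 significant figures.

11.1 hours

k = CL / V = 4.35 / 69.6 = 0.06250 h⁻¹
t½ = ln 2 / k = ln 2 / 0.06250 ≈ 11.1 hours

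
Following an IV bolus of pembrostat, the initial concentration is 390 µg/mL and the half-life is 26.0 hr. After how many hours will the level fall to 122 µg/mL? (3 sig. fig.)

43.6 hours

k = ln 2 / 26.0 = 0.02666 hr⁻¹
C(t) = C₀ e^(−kt)  ⇒  t = ln(C₀/C) / k
t = ln(390/122) / 0.02666 = 1.162 / 0.02666 ≈ 43.6 hours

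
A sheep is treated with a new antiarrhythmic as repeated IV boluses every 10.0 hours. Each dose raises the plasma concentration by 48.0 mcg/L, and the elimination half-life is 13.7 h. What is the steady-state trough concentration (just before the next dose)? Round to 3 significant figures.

72.9 mcg/L

k = ln 2 / 13.7 = 0.05059 h⁻¹
Fraction remaining after one interval: e^(−kτ) = e^(−0.05059 × 10.0) = 0.6029
R = 1 / (1 − 0.6029) = 2.518
Css,max = 48.0 × 2.518 = 120.9 mcg/L
Css,min = Css,max × e^(−kτ) = 120.9 × 0.6029 ≈ 72.9 mcg/L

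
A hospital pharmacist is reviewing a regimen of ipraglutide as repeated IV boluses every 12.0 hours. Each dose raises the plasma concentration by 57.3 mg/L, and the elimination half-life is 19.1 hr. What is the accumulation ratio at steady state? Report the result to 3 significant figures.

2.83

k = ln 2 / 19.1 = 0.03629 hr⁻¹
Fraction remaining after one interval: e^(−kτ) = e^(−0.03629 × 12.0) = 0.6470
R = 1 / (1 − 0.6470) = 1 / 0.3530 ≈ 2.83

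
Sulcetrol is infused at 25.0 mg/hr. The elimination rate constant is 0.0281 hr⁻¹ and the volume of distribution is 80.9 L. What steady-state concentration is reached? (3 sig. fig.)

CL = k · V = 0.0281 × 80.9 = 2.273 L/hr
Css = rate / CL = 25.0 / 2.273 ≈ 11.0 µg/mL

11.0 µg/mL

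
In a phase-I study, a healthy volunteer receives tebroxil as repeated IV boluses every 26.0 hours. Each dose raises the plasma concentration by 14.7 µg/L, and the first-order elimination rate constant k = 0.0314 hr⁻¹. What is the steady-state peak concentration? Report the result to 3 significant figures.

Fraction remaining after one interval: e^(−kτ) = e^(−0.03140 × 26.0) = 0.4420
R = 1 / (1 − 0.4420) = 1.792
Css,max = 14.7 × 1.792 ≈ 26.3 µg/L

26.3 µg/L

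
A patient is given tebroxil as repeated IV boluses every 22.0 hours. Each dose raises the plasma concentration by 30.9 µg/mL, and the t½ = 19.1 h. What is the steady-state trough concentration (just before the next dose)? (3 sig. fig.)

k = ln 2 / 19.1 = 0.03629 h⁻¹
Fraction remaining after one interval: e^(−kτ) = e^(−0.03629 × 22.0) = 0.4501
R = 1 / (1 − 0.4501) = 1.818
Css,max = 30.9 × 1.818 = 56.19 µg/mL
Css,min = Css,max × e^(−kτ) = 56.19 × 0.4501 ≈ 25.3 µg/mL

25.3 µg/mL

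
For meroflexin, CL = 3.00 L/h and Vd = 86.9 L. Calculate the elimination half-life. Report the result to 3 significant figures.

k = CL / V = 3.00 / 86.9 = 0.03452 h⁻¹
t½ = ln 2 / k = ln 2 / 0.03452 ≈ 20.1 hours

20.1 hours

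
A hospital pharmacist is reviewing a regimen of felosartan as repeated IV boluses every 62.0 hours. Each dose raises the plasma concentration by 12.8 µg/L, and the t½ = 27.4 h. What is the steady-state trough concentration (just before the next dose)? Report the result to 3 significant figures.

k = ln 2 / 27.4 = 0.02530 h⁻¹
Fraction remaining after one interval: e^(−kτ) = e^(−0.02530 × 62.0) = 0.2084
R = 1 / (1 − 0.2084) = 1.263
Css,max = 12.8 × 1.263 = 16.17 µg/L
Css,min = Css,max × e^(−kτ) = 16.17 × 0.2084 ≈ 3.37 µg/L

3.37 µg/L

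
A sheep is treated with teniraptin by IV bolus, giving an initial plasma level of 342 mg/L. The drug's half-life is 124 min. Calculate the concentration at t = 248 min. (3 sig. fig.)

85.5 mg/L

k = ln 2 / 124 = 0.005590 min⁻¹
248 min is 2.000 half-lives, so C = 342 × (1/2)^2.000 = 342 × 0.2500 ≈ 85.5 mg/L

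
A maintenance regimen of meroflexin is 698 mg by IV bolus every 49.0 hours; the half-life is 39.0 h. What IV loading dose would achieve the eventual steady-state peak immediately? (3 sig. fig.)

k = ln 2 / 39.0 = 0.01777 h⁻¹
Accumulation ratio R = 1 / (1 − e^(−kτ)) = 1 / (1 − e^(−0.01777×49.0)) = 1 / (1 − 0.4186) = 1.720
Loading dose = maintenance dose × R = 698 × 1.720 ≈ 1200 mg

1200 mg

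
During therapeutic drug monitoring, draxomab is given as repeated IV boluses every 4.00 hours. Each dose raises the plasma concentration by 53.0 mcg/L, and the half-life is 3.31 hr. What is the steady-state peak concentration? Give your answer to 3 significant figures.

k = ln 2 / 3.31 = 0.2094 hr⁻¹
Fraction remaining after one interval: e^(−kτ) = e^(−0.2094 × 4.00) = 0.4327
R = 1 / (1 − 0.4327) = 1.763
Css,max = 53.0 × 1.763 ≈ 93.4 mcg/L

93.4 mcg/L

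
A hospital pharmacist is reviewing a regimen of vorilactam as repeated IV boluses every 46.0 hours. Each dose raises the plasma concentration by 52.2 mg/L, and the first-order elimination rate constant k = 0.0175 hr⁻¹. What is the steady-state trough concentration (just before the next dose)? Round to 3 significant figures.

Fraction remaining after one interval: e^(−kτ) = e^(−0.01750 × 46.0) = 0.4471
R = 1 / (1 − 0.4471) = 1.809
Css,max = 52.2 × 1.809 = 94.41 mg/L
Css,min = Css,max × e^(−kτ) = 94.41 × 0.4471 ≈ 42.2 mg/L

42.2 mg/L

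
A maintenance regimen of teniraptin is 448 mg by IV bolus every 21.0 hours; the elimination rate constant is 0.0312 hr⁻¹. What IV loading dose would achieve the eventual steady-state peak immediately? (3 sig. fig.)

Accumulation ratio R = 1 / (1 − e^(−kτ)) = 1 / (1 − e^(−0.03120×21.0)) = 1 / (1 − 0.5193) = 2.080
Loading dose = maintenance dose × R = 448 × 2.080 ≈ 932 mg

932 mg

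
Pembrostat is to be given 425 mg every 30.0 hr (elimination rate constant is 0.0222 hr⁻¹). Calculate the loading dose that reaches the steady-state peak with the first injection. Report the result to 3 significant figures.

874 mg

Accumulation ratio R = 1 / (1 − e^(−kτ)) = 1 / (1 − e^(−0.02220×30.0)) = 1 / (1 − 0.5138) = 2.057
Loading dose = maintenance dose × R = 425 × 2.057 ≈ 874 mg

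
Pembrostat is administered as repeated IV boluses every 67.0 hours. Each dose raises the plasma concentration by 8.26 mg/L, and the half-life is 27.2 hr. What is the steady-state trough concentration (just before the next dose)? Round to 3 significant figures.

1.83 mg/L

k = ln 2 / 27.2 = 0.02548 hr⁻¹
Fraction remaining after one interval: e^(−kτ) = e^(−0.02548 × 67.0) = 0.1813
R = 1 / (1 − 0.1813) = 1.222
Css,max = 8.26 × 1.222 = 10.09 mg/L
Css,min = Css,max × e^(−kτ) = 10.09 × 0.1813 ≈ 1.83 mg/L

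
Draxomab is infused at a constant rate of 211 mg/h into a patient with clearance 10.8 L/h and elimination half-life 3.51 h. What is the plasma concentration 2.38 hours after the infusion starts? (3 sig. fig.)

7.33 µg/mL

Css = rate / CL = 211 / 10.8 = 19.54 µg/mL
k = ln 2 / 3.51 = 0.1975 h⁻¹
C(t) = Css (1 − e^(−kt)) = 19.54 × (1 − e^(−0.4700)) = 19.54 × 0.3750 ≈ 7.33 µg/mL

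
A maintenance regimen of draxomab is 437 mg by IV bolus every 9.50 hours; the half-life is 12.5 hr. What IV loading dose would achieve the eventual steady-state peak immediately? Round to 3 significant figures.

k = ln 2 / 12.5 = 0.05545 hr⁻¹
Accumulation ratio R = 1 / (1 − e^(−kτ)) = 1 / (1 − e^(−0.05545×9.50)) = 1 / (1 − 0.5905) = 2.442
Loading dose = maintenance dose × R = 437 × 2.442 ≈ 1070 mg

1070 mg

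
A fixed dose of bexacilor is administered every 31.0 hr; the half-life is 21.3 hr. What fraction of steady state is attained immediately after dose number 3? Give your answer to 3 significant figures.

0.952

k = ln 2 / 21.3 = 0.03254 hr⁻¹
f_n = 1 − e^(−nkτ) = 1 − e^(−3 × 0.03254 × 31.0) = 1 − e^(−3.026) = 1 − 0.04849 ≈ 0.952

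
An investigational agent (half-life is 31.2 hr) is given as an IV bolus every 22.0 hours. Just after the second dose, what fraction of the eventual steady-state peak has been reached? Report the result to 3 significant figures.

k = ln 2 / 31.2 = 0.02222 hr⁻¹
f_n = 1 − e^(−nkτ) = 1 − e^(−2 × 0.02222 × 22.0) = 1 − e^(−0.9775) = 1 − 0.3762 ≈ 0.624

0.624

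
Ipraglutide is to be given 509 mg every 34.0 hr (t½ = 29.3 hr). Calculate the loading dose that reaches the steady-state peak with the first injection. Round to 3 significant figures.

921 mg

k = ln 2 / 29.3 = 0.02366 hr⁻¹
Accumulation ratio R = 1 / (1 − e^(−kτ)) = 1 / (1 − e^(−0.02366×34.0)) = 1 / (1 − 0.4474) = 1.810
Loading dose = maintenance dose × R = 509 × 1.810 ≈ 921 mg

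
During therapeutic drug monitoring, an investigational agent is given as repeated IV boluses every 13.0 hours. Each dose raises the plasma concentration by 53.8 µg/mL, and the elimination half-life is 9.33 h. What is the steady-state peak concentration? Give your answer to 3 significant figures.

86.9 µg/mL

k = ln 2 / 9.33 = 0.07429 h⁻¹
Fraction remaining after one interval: e^(−kτ) = e^(−0.07429 × 13.0) = 0.3807
R = 1 / (1 − 0.3807) = 1.615
Css,max = 53.8 × 1.615 ≈ 86.9 µg/mL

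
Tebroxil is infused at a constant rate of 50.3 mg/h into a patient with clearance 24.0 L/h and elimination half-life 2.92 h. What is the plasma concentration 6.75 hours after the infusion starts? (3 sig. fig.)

1.67 mg/L

Css = rate / CL = 50.3 / 24.0 = 2.096 mg/L
k = ln 2 / 2.92 = 0.2374 h⁻¹
C(t) = Css (1 − e^(−kt)) = 2.096 × (1 − e^(−1.602)) = 2.096 × 0.7986 ≈ 1.67 mg/L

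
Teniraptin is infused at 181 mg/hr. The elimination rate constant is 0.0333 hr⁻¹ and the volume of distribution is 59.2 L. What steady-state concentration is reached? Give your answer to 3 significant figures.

91.8 µg/mL

CL = k · V = 0.0333 × 59.2 = 1.971 L/hr
Css = rate / CL = 181 / 1.971 ≈ 91.8 µg/mL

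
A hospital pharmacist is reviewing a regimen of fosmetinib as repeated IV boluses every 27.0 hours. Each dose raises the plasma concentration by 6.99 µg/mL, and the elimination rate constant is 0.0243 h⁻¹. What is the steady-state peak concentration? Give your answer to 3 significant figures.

14.5 µg/mL

Fraction remaining after one interval: e^(−kτ) = e^(−0.02430 × 27.0) = 0.5189
R = 1 / (1 − 0.5189) = 2.078
Css,max = 6.99 × 2.078 ≈ 14.5 µg/mL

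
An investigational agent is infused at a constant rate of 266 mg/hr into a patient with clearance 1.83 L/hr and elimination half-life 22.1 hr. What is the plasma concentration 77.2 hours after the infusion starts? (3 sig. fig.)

132 mg/L

Css = rate / CL = 266 / 1.83 = 145.4 mg/L
k = ln 2 / 22.1 = 0.03136 hr⁻¹
C(t) = Css (1 − e^(−kt)) = 145.4 × (1 − e^(−2.421)) = 145.4 × 0.9112 ≈ 132 mg/L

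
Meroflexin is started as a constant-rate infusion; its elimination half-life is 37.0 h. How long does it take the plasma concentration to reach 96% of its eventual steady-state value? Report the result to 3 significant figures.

k = ln 2 / 37.0 = 0.01873 h⁻¹
f = 1 − e^(−kt)  ⇒  t = −ln(1 − f) / k
t = −ln(1 − 0.96) / 0.01873 = 3.219 / 0.01873 ≈ 172 hours

172 hours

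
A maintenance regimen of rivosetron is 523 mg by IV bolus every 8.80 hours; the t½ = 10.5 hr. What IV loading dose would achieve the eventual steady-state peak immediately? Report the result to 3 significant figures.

k = ln 2 / 10.5 = 0.06601 hr⁻¹
Accumulation ratio R = 1 / (1 − e^(−kτ)) = 1 / (1 − e^(−0.06601×8.80)) = 1 / (1 − 0.5594) = 2.270
Loading dose = maintenance dose × R = 523 × 2.270 ≈ 1190 mg

1190 mg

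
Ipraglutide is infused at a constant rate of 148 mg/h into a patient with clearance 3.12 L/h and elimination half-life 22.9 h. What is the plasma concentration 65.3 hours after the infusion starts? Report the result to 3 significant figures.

Css = rate / CL = 148 / 3.12 = 47.44 mg/L
k = ln 2 / 22.9 = 0.03027 h⁻¹
C(t) = Css (1 − e^(−kt)) = 47.44 × (1 − e^(−1.977)) = 47.44 × 0.8615 ≈ 40.9 mg/L

40.9 mg/L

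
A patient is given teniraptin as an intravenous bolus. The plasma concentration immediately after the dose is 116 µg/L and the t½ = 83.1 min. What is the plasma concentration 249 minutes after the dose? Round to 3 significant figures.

14.5 µg/L

k = ln 2 / 83.1 = 0.008341 min⁻¹
249 min is 2.996 half-lives, so C = 116 × (1/2)^2.996 = 116 × 0.1253 ≈ 14.5 µg/L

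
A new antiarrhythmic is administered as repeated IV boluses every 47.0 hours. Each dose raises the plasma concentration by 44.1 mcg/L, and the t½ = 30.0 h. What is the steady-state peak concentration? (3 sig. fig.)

66.6 mcg/L

k = ln 2 / 30.0 = 0.02310 h⁻¹
Fraction remaining after one interval: e^(−kτ) = e^(−0.02310 × 47.0) = 0.3376
R = 1 / (1 − 0.3376) = 1.510
Css,max = 44.1 × 1.510 ≈ 66.6 mcg/L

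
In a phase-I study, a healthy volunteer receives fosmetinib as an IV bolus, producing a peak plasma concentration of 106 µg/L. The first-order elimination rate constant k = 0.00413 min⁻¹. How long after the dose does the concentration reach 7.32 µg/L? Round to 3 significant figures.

647 minutes

C(t) = C₀ e^(−kt)  ⇒  t = ln(C₀/C) / k
t = ln(106/7.32) / 0.004130 = 2.673 / 0.004130 ≈ 647 minutes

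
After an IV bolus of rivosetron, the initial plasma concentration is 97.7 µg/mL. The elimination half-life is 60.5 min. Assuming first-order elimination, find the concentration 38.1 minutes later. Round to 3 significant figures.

k = ln 2 / 60.5 = 0.01146 min⁻¹
38.1 min is 0.6298 half-lives, so C = 97.7 × (1/2)^0.6298 = 97.7 × 0.6463 ≈ 63.1 µg/mL

63.1 µg/mL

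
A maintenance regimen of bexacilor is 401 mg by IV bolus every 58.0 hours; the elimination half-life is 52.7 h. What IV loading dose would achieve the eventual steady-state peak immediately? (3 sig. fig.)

k = ln 2 / 52.7 = 0.01315 h⁻¹
Accumulation ratio R = 1 / (1 − e^(−kτ)) = 1 / (1 − e^(−0.01315×58.0)) = 1 / (1 − 0.4663) = 1.874
Loading dose = maintenance dose × R = 401 × 1.874 ≈ 751 mg

751 mg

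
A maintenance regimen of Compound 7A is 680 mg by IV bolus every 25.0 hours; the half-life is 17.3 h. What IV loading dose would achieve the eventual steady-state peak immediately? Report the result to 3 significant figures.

k = ln 2 / 17.3 = 0.04007 h⁻¹
Accumulation ratio R = 1 / (1 − e^(−kτ)) = 1 / (1 − e^(−0.04007×25.0)) = 1 / (1 − 0.3673) = 1.580
Loading dose = maintenance dose × R = 680 × 1.580 ≈ 1070 mg

1070 mg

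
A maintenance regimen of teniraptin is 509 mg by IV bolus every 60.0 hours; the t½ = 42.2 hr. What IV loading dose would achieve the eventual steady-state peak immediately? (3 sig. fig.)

k = ln 2 / 42.2 = 0.01643 hr⁻¹
Accumulation ratio R = 1 / (1 − e^(−kτ)) = 1 / (1 − e^(−0.01643×60.0)) = 1 / (1 − 0.3732) = 1.596
Loading dose = maintenance dose × R = 509 × 1.596 ≈ 812 mg

812 mg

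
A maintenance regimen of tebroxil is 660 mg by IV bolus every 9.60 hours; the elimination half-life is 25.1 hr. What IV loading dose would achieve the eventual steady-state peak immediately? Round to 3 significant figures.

2830 mg

k = ln 2 / 25.1 = 0.02762 hr⁻¹
Accumulation ratio R = 1 / (1 − e^(−kτ)) = 1 / (1 − e^(−0.02762×9.60)) = 1 / (1 − 0.7671) = 4.294
Loading dose = maintenance dose × R = 660 × 4.294 ≈ 2830 mg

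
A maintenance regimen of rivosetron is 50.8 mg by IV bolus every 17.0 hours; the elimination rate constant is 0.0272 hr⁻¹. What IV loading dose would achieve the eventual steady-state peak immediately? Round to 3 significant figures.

137 mg

Accumulation ratio R = 1 / (1 − e^(−kτ)) = 1 / (1 − e^(−0.02720×17.0)) = 1 / (1 − 0.6298) = 2.701
Loading dose = maintenance dose × R = 50.8 × 2.701 ≈ 137 mg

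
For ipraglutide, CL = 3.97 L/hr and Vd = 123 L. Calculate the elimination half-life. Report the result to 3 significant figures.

21.5 hours

k = CL / V = 3.97 / 123 = 0.03228 hr⁻¹
t½ = ln 2 / k = ln 2 / 0.03228 ≈ 21.5 hours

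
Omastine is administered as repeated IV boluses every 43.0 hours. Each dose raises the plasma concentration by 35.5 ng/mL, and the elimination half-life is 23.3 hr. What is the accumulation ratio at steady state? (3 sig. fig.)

k = ln 2 / 23.3 = 0.02975 hr⁻¹
Fraction remaining after one interval: e^(−kτ) = e^(−0.02975 × 43.0) = 0.2783
R = 1 / (1 − 0.2783) = 1 / 0.7217 ≈ 1.39

1.39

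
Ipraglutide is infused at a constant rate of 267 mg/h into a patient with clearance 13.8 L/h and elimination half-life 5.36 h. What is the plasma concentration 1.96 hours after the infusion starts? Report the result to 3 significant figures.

Css = rate / CL = 267 / 13.8 = 19.35 mg/L
k = ln 2 / 5.36 = 0.1293 h⁻¹
C(t) = Css (1 − e^(−kt)) = 19.35 × (1 − e^(−0.2535)) = 19.35 × 0.2239 ≈ 4.33 mg/L

4.33 mg/L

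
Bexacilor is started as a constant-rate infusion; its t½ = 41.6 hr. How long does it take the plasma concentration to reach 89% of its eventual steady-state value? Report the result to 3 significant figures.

k = ln 2 / 41.6 = 0.01666 hr⁻¹
f = 1 − e^(−kt)  ⇒  t = −ln(1 − f) / k
t = −ln(1 − 0.89) / 0.01666 = 2.207 / 0.01666 ≈ 132 hours

132 hours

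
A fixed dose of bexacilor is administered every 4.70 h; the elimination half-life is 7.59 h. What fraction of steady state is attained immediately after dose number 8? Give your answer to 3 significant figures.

0.968

k = ln 2 / 7.59 = 0.09132 h⁻¹
f_n = 1 − e^(−nkτ) = 1 − e^(−8 × 0.09132 × 4.70) = 1 − e^(−3.434) = 1 − 0.03226 ≈ 0.968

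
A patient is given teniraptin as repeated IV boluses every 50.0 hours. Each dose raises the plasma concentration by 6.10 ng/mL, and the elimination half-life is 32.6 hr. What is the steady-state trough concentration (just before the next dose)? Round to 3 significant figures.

3.22 ng/mL

k = ln 2 / 32.6 = 0.02126 hr⁻¹
Fraction remaining after one interval: e^(−kτ) = e^(−0.02126 × 50.0) = 0.3454
R = 1 / (1 − 0.3454) = 1.528
Css,max = 6.10 × 1.528 = 9.318 ng/mL
Css,min = Css,max × e^(−kτ) = 9.318 × 0.3454 ≈ 3.22 ng/mL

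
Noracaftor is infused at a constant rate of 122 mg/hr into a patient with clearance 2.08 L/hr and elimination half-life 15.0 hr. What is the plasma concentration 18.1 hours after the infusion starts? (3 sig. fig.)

Css = rate / CL = 122 / 2.08 = 58.65 µg/mL
k = ln 2 / 15.0 = 0.04621 hr⁻¹
C(t) = Css (1 − e^(−kt)) = 58.65 × (1 − e^(−0.8364)) = 58.65 × 0.5667 ≈ 33.2 µg/mL

33.2 µg/mL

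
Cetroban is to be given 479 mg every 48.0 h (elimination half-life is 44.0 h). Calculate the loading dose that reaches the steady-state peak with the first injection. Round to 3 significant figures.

903 mg

k = ln 2 / 44.0 = 0.01575 h⁻¹
Accumulation ratio R = 1 / (1 − e^(−kτ)) = 1 / (1 − e^(−0.01575×48.0)) = 1 / (1 − 0.4695) = 1.885
Loading dose = maintenance dose × R = 479 × 1.885 ≈ 903 mg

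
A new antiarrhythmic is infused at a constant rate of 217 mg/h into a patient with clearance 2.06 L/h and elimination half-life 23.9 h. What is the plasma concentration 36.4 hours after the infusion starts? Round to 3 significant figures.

68.7 mg/L

Css = rate / CL = 217 / 2.06 = 105.3 mg/L
k = ln 2 / 23.9 = 0.02900 h⁻¹
C(t) = Css (1 − e^(−kt)) = 105.3 × (1 − e^(−1.056)) = 105.3 × 0.6520 ≈ 68.7 mg/L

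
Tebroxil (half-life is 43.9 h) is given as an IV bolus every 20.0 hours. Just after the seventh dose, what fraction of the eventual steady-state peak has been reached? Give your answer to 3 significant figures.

k = ln 2 / 43.9 = 0.01579 h⁻¹
f_n = 1 − e^(−nkτ) = 1 − e^(−7 × 0.01579 × 20.0) = 1 − e^(−2.210) = 1 − 0.1096 ≈ 0.890

0.890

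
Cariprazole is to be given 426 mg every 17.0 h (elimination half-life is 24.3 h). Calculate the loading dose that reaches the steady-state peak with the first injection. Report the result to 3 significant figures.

k = ln 2 / 24.3 = 0.02852 h⁻¹
Accumulation ratio R = 1 / (1 − e^(−kτ)) = 1 / (1 − e^(−0.02852×17.0)) = 1 / (1 − 0.6157) = 2.602
Loading dose = maintenance dose × R = 426 × 2.602 ≈ 1110 mg

1110 mg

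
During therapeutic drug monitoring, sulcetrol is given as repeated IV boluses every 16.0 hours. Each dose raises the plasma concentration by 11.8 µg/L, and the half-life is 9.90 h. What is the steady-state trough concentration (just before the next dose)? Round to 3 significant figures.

k = ln 2 / 9.90 = 0.07001 h⁻¹
Fraction remaining after one interval: e^(−kτ) = e^(−0.07001 × 16.0) = 0.3262
R = 1 / (1 − 0.3262) = 1.484
Css,max = 11.8 × 1.484 = 17.51 µg/L
Css,min = Css,max × e^(−kτ) = 17.51 × 0.3262 ≈ 5.71 µg/L

5.71 µg/L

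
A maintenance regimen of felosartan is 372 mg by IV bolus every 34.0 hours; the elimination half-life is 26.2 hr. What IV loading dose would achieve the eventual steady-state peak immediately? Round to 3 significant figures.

627 mg

k = ln 2 / 26.2 = 0.02646 hr⁻¹
Accumulation ratio R = 1 / (1 − e^(−kτ)) = 1 / (1 − e^(−0.02646×34.0)) = 1 / (1 − 0.4068) = 1.686
Loading dose = maintenance dose × R = 372 × 1.686 ≈ 627 mg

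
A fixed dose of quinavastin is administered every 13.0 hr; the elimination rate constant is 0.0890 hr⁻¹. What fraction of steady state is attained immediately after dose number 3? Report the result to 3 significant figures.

0.969

f_n = 1 − e^(−nkτ) = 1 − e^(−3 × 0.08900 × 13.0) = 1 − e^(−3.471) = 1 − 0.03109 ≈ 0.969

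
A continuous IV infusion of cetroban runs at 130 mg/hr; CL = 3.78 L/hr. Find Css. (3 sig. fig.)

Css = infusion rate / CL = 130 / 3.78 ≈ 34.4 mg/L

34.4 mg/L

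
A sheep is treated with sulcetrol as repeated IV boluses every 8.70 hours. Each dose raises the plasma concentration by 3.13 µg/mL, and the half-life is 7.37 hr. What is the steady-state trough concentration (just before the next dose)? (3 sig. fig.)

k = ln 2 / 7.37 = 0.09405 hr⁻¹
Fraction remaining after one interval: e^(−kτ) = e^(−0.09405 × 8.70) = 0.4412
R = 1 / (1 − 0.4412) = 1.790
Css,max = 3.13 × 1.790 = 5.601 µg/mL
Css,min = Css,max × e^(−kτ) = 5.601 × 0.4412 ≈ 2.47 µg/mL

2.47 µg/mL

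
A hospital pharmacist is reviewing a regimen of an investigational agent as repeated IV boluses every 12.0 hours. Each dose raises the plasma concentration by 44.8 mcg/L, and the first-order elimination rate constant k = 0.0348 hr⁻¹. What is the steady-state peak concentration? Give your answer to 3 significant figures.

Fraction remaining after one interval: e^(−kτ) = e^(−0.03480 × 12.0) = 0.6586
R = 1 / (1 − 0.6586) = 2.929
Css,max = 44.8 × 2.929 ≈ 131 mcg/L

131 mcg/L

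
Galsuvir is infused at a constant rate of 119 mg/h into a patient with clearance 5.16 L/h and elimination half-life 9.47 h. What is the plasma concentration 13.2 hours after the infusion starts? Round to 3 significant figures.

14.3 mg/L

Css = rate / CL = 119 / 5.16 = 23.06 mg/L
k = ln 2 / 9.47 = 0.07319 h⁻¹
C(t) = Css (1 − e^(−kt)) = 23.06 × (1 − e^(−0.9662)) = 23.06 × 0.6195 ≈ 14.3 mg/L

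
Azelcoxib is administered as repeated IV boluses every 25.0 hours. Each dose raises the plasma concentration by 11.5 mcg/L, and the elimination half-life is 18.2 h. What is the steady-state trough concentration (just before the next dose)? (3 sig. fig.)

7.23 mcg/L

k = ln 2 / 18.2 = 0.03809 h⁻¹
Fraction remaining after one interval: e^(−kτ) = e^(−0.03809 × 25.0) = 0.3859
R = 1 / (1 − 0.3859) = 1.628
Css,max = 11.5 × 1.628 = 18.73 mcg/L
Css,min = Css,max × e^(−kτ) = 18.73 × 0.3859 ≈ 7.23 mcg/L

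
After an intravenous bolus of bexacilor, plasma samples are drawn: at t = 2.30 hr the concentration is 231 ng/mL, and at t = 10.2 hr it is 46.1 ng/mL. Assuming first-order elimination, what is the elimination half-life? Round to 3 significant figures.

k = ln(C₁/C₂) / (t₂ − t₁) = ln(231/46.1) / (10.2 − 2.30)
  = 1.612 / 7.900 = 0.2040 hr⁻¹
t½ = ln 2 / k = ln 2 / 0.2040 ≈ 3.40 hours

3.40 hours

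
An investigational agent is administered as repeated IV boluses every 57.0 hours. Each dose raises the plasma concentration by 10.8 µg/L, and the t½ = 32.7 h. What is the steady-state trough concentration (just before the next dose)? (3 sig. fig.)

4.60 µg/L

k = ln 2 / 32.7 = 0.02120 h⁻¹
Fraction remaining after one interval: e^(−kτ) = e^(−0.02120 × 57.0) = 0.2987
R = 1 / (1 − 0.2987) = 1.426
Css,max = 10.8 × 1.426 = 15.40 µg/L
Css,min = Css,max × e^(−kτ) = 15.40 × 0.2987 ≈ 4.60 µg/L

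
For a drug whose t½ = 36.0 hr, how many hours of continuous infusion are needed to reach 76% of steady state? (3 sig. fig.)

74.1 hours

k = ln 2 / 36.0 = 0.01925 hr⁻¹
f = 1 − e^(−kt)  ⇒  t = −ln(1 − f) / k
t = −ln(1 − 0.76) / 0.01925 = 1.427 / 0.01925 ≈ 74.1 hours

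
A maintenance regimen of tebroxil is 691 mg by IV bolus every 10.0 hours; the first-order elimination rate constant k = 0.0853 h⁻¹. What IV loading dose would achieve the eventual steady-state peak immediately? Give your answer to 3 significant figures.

Accumulation ratio R = 1 / (1 − e^(−kτ)) = 1 / (1 − e^(−0.08530×10.0)) = 1 / (1 − 0.4261) = 1.743
Loading dose = maintenance dose × R = 691 × 1.743 ≈ 1200 mg

1200 mg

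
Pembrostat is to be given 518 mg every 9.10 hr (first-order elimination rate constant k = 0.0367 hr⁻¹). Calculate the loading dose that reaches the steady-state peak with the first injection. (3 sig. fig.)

1820 mg

Accumulation ratio R = 1 / (1 − e^(−kτ)) = 1 / (1 − e^(−0.03670×9.10)) = 1 / (1 − 0.7161) = 3.522
Loading dose = maintenance dose × R = 518 × 3.522 ≈ 1820 mg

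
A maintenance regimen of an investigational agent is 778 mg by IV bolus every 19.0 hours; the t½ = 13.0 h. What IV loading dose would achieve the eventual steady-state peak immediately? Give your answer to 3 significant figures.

k = ln 2 / 13.0 = 0.05332 h⁻¹
Accumulation ratio R = 1 / (1 − e^(−kτ)) = 1 / (1 − e^(−0.05332×19.0)) = 1 / (1 − 0.3631) = 1.570
Loading dose = maintenance dose × R = 778 × 1.570 ≈ 1220 mg

1220 mg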